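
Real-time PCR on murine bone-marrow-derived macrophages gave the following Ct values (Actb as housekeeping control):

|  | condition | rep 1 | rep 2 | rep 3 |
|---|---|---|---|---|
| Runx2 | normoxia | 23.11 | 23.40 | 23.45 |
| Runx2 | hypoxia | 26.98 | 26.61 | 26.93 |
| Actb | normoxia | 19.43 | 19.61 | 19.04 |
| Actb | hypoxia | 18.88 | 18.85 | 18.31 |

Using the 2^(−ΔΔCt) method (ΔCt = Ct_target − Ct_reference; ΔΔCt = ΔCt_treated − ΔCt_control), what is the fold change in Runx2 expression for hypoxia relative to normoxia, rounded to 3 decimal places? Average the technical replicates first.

0.054

Mean Ct: Runx2 normoxia 23.320; Runx2 hypoxia 26.840; Actb normoxia 19.360; Actb hypoxia 18.680
ΔCt(normoxia) = 23.320 − 19.360 = 3.960
ΔCt(hypoxia) = 26.840 − 18.680 = 8.160
ΔΔCt = 8.160 − 3.960 = 4.200
Fold change = 2^(−4.200) = 0.0544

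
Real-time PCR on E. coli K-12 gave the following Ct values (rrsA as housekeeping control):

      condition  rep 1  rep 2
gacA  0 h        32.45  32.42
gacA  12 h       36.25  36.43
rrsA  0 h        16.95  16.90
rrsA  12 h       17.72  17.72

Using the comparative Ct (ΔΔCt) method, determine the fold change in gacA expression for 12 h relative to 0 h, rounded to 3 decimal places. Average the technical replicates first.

0.116

Mean Ct: gacA 0 h 32.435; gacA 12 h 36.340; rrsA 0 h 16.925; rrsA 12 h 17.720
ΔCt(0 h) = 32.435 − 16.925 = 15.510
ΔCt(12 h) = 36.340 − 17.720 = 18.620
ΔΔCt = 18.620 − 15.510 = 3.110
Fold change = 2^(−3.110) = 0.1158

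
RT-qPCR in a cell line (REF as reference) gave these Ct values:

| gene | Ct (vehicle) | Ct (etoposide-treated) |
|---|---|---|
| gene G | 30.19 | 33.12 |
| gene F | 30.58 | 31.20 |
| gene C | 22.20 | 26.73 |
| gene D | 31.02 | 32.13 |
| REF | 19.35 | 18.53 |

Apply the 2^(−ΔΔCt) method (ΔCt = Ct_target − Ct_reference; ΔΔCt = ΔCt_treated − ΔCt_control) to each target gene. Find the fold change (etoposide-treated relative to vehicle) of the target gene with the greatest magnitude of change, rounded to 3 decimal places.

0.025

gene G: ΔΔCt = (33.12−18.53) − (30.19−19.35) = 14.59 − 10.84 = 3.75; fold change = 2^-3.75 = 0.074
gene F: ΔΔCt = (31.20−18.53) − (30.58−19.35) = 12.67 − 11.23 = 1.44; fold change = 2^-1.44 = 0.369
gene C: ΔΔCt = (26.73−18.53) − (22.20−19.35) = 8.20 − 2.85 = 5.35; fold change = 2^-5.35 = 0.025
gene D: ΔΔCt = (32.13−18.53) − (31.02−19.35) = 13.60 − 11.67 = 1.93; fold change = 2^-1.93 = 0.262
gene C has the largest |ΔΔCt| = 5.35.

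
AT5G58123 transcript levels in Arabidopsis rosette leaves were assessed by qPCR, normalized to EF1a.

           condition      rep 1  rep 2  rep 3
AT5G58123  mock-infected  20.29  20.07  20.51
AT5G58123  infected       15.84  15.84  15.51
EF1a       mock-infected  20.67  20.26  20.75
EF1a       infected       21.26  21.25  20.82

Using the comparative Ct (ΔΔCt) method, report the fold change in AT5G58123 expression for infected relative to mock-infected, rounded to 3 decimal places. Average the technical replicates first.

34.535

Mean Ct: AT5G58123 mock-infected 20.290; AT5G58123 infected 15.730; EF1a mock-infected 20.560; EF1a infected 21.110
ΔCt(mock-infected) = 20.290 − 20.560 = -0.270
ΔCt(infected) = 15.730 − 21.110 = -5.380
ΔΔCt = -5.380 − (-0.270) = -5.110
Fold change = 2^(−(-5.110)) = 2^5.110 = 34.5353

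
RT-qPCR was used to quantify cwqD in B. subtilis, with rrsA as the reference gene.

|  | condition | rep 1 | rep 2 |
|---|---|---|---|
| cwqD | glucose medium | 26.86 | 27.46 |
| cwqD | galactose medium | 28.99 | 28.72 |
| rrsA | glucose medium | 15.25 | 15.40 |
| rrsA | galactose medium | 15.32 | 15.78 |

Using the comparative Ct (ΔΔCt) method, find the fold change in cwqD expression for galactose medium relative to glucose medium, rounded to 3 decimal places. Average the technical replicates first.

0.361

Mean Ct: cwqD glucose medium 27.160; cwqD galactose medium 28.855; rrsA glucose medium 15.325; rrsA galactose medium 15.550
ΔCt(glucose medium) = 27.160 − 15.325 = 11.835
ΔCt(galactose medium) = 28.855 − 15.550 = 13.305
ΔΔCt = 13.305 − 11.835 = 1.470
Fold change = 2^(−1.470) = 0.3610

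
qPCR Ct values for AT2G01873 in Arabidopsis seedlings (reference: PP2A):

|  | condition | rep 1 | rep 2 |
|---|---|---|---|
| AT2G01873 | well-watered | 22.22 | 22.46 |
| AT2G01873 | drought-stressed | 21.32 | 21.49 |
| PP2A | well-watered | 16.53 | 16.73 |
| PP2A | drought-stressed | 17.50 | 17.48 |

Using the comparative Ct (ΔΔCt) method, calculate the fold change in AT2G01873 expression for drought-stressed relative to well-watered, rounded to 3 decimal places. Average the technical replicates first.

Mean Ct: AT2G01873 well-watered 22.340; AT2G01873 drought-stressed 21.405; PP2A well-watered 16.630; PP2A drought-stressed 17.490
ΔCt(well-watered) = 22.340 − 16.630 = 5.710
ΔCt(drought-stressed) = 21.405 − 17.490 = 3.915
ΔΔCt = 3.915 − 5.710 = -1.795
Fold change = 2^(−(-1.795)) = 2^1.795 = 3.4702

3.470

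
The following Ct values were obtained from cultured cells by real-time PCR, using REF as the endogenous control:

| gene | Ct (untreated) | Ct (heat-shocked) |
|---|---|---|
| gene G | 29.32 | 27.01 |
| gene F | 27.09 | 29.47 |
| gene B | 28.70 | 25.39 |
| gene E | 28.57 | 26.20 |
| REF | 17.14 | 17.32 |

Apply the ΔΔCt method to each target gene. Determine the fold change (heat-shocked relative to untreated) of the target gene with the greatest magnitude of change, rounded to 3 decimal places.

gene G: ΔΔCt = (27.01−17.32) − (29.32−17.14) = 9.69 − 12.18 = -2.49; fold change = 2^2.49 = 5.618
gene F: ΔΔCt = (29.47−17.32) − (27.09−17.14) = 12.15 − 9.95 = 2.20; fold change = 2^-2.20 = 0.218
gene B: ΔΔCt = (25.39−17.32) − (28.70−17.14) = 8.07 − 11.56 = -3.49; fold change = 2^3.49 = 11.236
gene E: ΔΔCt = (26.20−17.32) − (28.57−17.14) = 8.88 − 11.43 = -2.55; fold change = 2^2.55 = 5.856
gene B has the largest |ΔΔCt| = 3.49.

11.236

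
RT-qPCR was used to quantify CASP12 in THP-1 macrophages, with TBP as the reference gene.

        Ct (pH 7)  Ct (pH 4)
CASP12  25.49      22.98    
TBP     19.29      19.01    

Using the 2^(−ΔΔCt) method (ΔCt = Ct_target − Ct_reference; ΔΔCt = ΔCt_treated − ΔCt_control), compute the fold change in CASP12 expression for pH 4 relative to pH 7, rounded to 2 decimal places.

4.69

ΔCt(pH 7) = 25.490 − 19.290 = 6.200
ΔCt(pH 4) = 22.980 − 19.010 = 3.970
ΔΔCt = 3.970 − 6.200 = -2.230
Fold change = 2^(−(-2.230)) = 2^2.230 = 4.691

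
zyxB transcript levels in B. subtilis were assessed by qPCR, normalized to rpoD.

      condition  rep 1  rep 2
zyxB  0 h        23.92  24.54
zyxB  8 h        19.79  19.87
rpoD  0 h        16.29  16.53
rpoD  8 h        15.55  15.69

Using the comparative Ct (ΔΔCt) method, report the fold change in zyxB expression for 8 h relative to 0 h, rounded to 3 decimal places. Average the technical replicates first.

Mean Ct: zyxB 0 h 24.230; zyxB 8 h 19.830; rpoD 0 h 16.410; rpoD 8 h 15.620
ΔCt(0 h) = 24.230 − 16.410 = 7.820
ΔCt(8 h) = 19.830 − 15.620 = 4.210
ΔΔCt = 4.210 − 7.820 = -3.610
Fold change = 2^(−(-3.610)) = 2^3.610 = 12.2101

12.210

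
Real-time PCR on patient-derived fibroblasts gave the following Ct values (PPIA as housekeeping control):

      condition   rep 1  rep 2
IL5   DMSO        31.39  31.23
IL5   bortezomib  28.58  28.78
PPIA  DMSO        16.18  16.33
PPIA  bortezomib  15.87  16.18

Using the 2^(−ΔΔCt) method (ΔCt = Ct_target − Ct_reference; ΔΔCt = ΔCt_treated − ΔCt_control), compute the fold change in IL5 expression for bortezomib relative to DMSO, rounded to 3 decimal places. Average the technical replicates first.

Mean Ct: IL5 DMSO 31.310; IL5 bortezomib 28.680; PPIA DMSO 16.255; PPIA bortezomib 16.025
ΔCt(DMSO) = 31.310 − 16.255 = 15.055
ΔCt(bortezomib) = 28.680 − 16.025 = 12.655
ΔΔCt = 12.655 − 15.055 = -2.400
Fold change = 2^(−(-2.400)) = 2^2.400 = 5.2780

5.278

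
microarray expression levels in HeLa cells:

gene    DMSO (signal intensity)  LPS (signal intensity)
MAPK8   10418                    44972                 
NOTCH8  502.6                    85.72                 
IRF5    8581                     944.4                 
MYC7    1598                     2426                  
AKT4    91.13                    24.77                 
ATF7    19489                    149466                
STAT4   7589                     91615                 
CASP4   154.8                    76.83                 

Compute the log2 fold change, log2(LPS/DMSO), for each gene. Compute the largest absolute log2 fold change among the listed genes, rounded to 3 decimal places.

log2(44972/10418) = 2.110  (MAPK8)
log2(85.72/502.6) = -2.552  (NOTCH8)
log2(944.4/8581) = -3.184  (IRF5)
log2(2426/1598) = 0.602  (MYC7)
log2(24.77/91.13) = -1.879  (AKT4)
log2(149466/19489) = 2.939  (ATF7)
log2(91615/7589) = 3.594  (STAT4)
log2(76.83/154.8) = -1.011  (CASP4)
The largest magnitude belongs to STAT4.

3.594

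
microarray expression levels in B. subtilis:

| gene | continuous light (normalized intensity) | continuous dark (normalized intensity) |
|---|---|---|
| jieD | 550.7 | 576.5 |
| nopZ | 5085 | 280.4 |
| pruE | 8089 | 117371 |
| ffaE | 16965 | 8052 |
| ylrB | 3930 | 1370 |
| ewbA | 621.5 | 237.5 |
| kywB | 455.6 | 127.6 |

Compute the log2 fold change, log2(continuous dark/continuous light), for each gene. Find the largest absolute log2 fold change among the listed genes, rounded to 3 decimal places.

log2(576.5/550.7) = 0.066  (jieD)
log2(280.4/5085) = -4.181  (nopZ)
log2(117371/8089) = 3.859  (pruE)
log2(8052/16965) = -1.075  (ffaE)
log2(1370/3930) = -1.520  (ylrB)
log2(237.5/621.5) = -1.388  (ewbA)
log2(127.6/455.6) = -1.836  (kywB)
The largest magnitude belongs to nopZ.

4.181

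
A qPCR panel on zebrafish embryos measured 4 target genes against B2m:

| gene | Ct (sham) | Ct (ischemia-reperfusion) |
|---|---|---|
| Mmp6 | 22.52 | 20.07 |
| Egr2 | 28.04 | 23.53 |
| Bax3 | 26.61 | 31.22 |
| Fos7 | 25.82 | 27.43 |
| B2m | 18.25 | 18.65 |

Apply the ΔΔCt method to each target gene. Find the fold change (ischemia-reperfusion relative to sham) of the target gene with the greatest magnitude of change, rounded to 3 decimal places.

30.065

Mmp6: ΔΔCt = (20.07−18.65) − (22.52−18.25) = 1.42 − 4.27 = -2.85; fold change = 2^2.85 = 7.210
Egr2: ΔΔCt = (23.53−18.65) − (28.04−18.25) = 4.88 − 9.79 = -4.91; fold change = 2^4.91 = 30.065
Bax3: ΔΔCt = (31.22−18.65) − (26.61−18.25) = 12.57 − 8.36 = 4.21; fold change = 2^-4.21 = 0.054
Fos7: ΔΔCt = (27.43−18.65) − (25.82−18.25) = 8.78 − 7.57 = 1.21; fold change = 2^-1.21 = 0.432
Egr2 has the largest |ΔΔCt| = 4.91.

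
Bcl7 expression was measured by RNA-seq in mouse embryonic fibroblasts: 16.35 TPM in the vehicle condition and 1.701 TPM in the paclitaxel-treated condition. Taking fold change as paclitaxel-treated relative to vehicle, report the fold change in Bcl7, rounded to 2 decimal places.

0.10

Fold change = 1.701 / 16.35 = 0.104
Bcl7 is downregulated.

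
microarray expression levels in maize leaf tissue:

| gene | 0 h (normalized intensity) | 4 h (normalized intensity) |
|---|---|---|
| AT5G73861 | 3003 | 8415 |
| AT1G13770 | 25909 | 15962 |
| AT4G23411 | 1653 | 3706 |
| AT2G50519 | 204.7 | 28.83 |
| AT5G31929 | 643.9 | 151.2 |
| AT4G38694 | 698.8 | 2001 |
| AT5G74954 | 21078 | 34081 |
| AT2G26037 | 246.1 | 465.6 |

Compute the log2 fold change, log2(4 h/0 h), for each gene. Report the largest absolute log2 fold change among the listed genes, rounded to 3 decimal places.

log2(8415/3003) = 1.487  (AT5G73861)
log2(15962/25909) = -0.699  (AT1G13770)
log2(3706/1653) = 1.165  (AT4G23411)
log2(28.83/204.7) = -2.828  (AT2G50519)
log2(151.2/643.9) = -2.090  (AT5G31929)
log2(2001/698.8) = 1.518  (AT4G38694)
log2(34081/21078) = 0.693  (AT5G74954)
log2(465.6/246.1) = 0.920  (AT2G26037)
The largest magnitude belongs to AT2G50519.

2.828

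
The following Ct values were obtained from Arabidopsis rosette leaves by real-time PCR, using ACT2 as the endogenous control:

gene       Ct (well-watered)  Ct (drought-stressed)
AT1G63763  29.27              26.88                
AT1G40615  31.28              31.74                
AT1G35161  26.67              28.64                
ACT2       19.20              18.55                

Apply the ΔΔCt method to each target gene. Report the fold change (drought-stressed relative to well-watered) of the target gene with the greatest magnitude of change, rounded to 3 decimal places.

AT1G63763: ΔΔCt = (26.88−18.55) − (29.27−19.20) = 8.33 − 10.07 = -1.74; fold change = 2^1.74 = 3.340
AT1G40615: ΔΔCt = (31.74−18.55) − (31.28−19.20) = 13.19 − 12.08 = 1.11; fold change = 2^-1.11 = 0.463
AT1G35161: ΔΔCt = (28.64−18.55) − (26.67−19.20) = 10.09 − 7.47 = 2.62; fold change = 2^-2.62 = 0.163
AT1G35161 has the largest |ΔΔCt| = 2.62.

0.163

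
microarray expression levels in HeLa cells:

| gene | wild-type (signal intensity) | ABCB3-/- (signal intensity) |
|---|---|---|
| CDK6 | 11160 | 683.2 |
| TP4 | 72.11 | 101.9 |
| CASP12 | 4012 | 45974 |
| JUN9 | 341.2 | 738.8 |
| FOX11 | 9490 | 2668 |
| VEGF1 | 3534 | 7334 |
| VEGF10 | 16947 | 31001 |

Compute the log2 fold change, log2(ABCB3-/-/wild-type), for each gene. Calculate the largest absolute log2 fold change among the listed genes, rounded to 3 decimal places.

log2(683.2/11160) = -4.030  (CDK6)
log2(101.9/72.11) = 0.499  (TP4)
log2(45974/4012) = 3.518  (CASP12)
log2(738.8/341.2) = 1.115  (JUN9)
log2(2668/9490) = -1.831  (FOX11)
log2(7334/3534) = 1.053  (VEGF1)
log2(31001/16947) = 0.871  (VEGF10)
The largest magnitude belongs to CDK6.

4.030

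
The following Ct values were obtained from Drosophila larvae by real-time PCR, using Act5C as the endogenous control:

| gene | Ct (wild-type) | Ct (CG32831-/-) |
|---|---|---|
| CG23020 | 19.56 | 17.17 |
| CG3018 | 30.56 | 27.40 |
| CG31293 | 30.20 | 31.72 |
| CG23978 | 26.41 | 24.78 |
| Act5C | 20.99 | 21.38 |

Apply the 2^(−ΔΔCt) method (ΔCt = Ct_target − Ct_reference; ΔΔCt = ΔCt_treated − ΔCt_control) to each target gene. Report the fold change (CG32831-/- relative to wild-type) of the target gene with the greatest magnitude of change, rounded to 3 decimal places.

11.713

CG23020: ΔΔCt = (17.17−21.38) − (19.56−20.99) = -4.21 − (-1.43) = -2.78; fold change = 2^2.78 = 6.869
CG3018: ΔΔCt = (27.40−21.38) − (30.56−20.99) = 6.02 − 9.57 = -3.55; fold change = 2^3.55 = 11.713
CG31293: ΔΔCt = (31.72−21.38) − (30.20−20.99) = 10.34 − 9.21 = 1.13; fold change = 2^-1.13 = 0.457
CG23978: ΔΔCt = (24.78−21.38) − (26.41−20.99) = 3.40 − 5.42 = -2.02; fold change = 2^2.02 = 4.056
CG3018 has the largest |ΔΔCt| = 3.55.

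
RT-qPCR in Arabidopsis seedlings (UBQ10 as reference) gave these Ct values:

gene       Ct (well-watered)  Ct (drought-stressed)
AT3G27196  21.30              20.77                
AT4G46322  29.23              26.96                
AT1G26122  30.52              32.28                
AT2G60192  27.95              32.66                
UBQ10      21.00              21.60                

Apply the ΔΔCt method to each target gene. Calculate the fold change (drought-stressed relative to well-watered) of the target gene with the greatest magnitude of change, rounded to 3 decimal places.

0.058

AT3G27196: ΔΔCt = (20.77−21.60) − (21.30−21.00) = -0.83 − 0.30 = -1.13; fold change = 2^1.13 = 2.189
AT4G46322: ΔΔCt = (26.96−21.60) − (29.23−21.00) = 5.36 − 8.23 = -2.87; fold change = 2^2.87 = 7.311
AT1G26122: ΔΔCt = (32.28−21.60) − (30.52−21.00) = 10.68 − 9.52 = 1.16; fold change = 2^-1.16 = 0.448
AT2G60192: ΔΔCt = (32.66−21.60) − (27.95−21.00) = 11.06 − 6.95 = 4.11; fold change = 2^-4.11 = 0.058
AT2G60192 has the largest |ΔΔCt| = 4.11.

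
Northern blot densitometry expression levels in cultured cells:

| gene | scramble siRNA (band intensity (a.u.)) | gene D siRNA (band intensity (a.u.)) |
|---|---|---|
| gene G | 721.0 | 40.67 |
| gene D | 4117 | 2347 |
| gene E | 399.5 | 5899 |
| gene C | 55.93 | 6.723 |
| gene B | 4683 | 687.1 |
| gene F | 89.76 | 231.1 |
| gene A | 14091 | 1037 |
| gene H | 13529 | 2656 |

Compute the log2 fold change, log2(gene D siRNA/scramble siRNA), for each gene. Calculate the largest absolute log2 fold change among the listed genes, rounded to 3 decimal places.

4.148

log2(40.67/721.0) = -4.148  (gene G)
log2(2347/4117) = -0.811  (gene D)
log2(5899/399.5) = 3.884  (gene E)
log2(6.723/55.93) = -3.056  (gene C)
log2(687.1/4683) = -2.769  (gene B)
log2(231.1/89.76) = 1.364  (gene F)
log2(1037/14091) = -3.764  (gene A)
log2(2656/13529) = -2.349  (gene H)
The largest magnitude belongs to gene G.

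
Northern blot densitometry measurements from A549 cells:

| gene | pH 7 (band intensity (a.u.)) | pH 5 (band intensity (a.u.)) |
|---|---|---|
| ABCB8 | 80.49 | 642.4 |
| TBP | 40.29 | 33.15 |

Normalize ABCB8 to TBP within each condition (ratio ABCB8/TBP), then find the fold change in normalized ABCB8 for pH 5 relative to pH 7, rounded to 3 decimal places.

9.700

ABCB8/TBP (pH 7) = 80.49 / 40.29 = 1.9978
ABCB8/TBP (pH 5) = 642.4 / 33.15 = 19.379
Fold change = 19.379 / 1.9978 = 9.7001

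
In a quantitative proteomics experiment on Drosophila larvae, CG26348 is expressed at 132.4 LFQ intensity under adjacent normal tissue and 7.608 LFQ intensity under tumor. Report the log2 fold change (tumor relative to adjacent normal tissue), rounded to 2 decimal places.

Fold change = 7.608 / 132.4 = 0.0575
log2(0.0575) = -4.121

-4.12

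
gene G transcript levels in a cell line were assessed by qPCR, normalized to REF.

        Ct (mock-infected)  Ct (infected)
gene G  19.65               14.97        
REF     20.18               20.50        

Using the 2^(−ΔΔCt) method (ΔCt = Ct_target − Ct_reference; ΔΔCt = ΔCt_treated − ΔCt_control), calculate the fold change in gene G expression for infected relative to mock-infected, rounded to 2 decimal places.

32.00

ΔCt(mock-infected) = 19.650 − 20.180 = -0.530
ΔCt(infected) = 14.970 − 20.500 = -5.530
ΔΔCt = -5.530 − (-0.530) = -5.000
Fold change = 2^(−(-5.000)) = 2^5.000 = 32.000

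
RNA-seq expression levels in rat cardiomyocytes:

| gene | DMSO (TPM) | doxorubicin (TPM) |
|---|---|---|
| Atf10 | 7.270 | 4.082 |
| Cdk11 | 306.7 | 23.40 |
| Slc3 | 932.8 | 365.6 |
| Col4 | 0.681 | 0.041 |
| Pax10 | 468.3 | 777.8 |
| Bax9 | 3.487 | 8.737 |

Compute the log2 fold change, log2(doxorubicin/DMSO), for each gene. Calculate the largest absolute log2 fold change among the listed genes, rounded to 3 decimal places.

log2(4.082/7.270) = -0.833  (Atf10)
log2(23.40/306.7) = -3.712  (Cdk11)
log2(365.6/932.8) = -1.351  (Slc3)
log2(0.041/0.681) = -4.054  (Col4)
log2(777.8/468.3) = 0.732  (Pax10)
log2(8.737/3.487) = 1.325  (Bax9)
The largest magnitude belongs to Col4.

4.054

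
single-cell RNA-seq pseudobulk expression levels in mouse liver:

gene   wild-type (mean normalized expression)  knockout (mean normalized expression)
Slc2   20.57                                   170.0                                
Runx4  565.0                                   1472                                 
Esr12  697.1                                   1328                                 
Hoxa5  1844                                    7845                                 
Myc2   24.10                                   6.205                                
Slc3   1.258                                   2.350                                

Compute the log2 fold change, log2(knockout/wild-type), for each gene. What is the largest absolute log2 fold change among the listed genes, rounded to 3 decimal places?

log2(170.0/20.57) = 3.047  (Slc2)
log2(1472/565.0) = 1.381  (Runx4)
log2(1328/697.1) = 0.930  (Esr12)
log2(7845/1844) = 2.089  (Hoxa5)
log2(6.205/24.10) = -1.958  (Myc2)
log2(2.350/1.258) = 0.902  (Slc3)
The largest magnitude belongs to Slc2.

3.047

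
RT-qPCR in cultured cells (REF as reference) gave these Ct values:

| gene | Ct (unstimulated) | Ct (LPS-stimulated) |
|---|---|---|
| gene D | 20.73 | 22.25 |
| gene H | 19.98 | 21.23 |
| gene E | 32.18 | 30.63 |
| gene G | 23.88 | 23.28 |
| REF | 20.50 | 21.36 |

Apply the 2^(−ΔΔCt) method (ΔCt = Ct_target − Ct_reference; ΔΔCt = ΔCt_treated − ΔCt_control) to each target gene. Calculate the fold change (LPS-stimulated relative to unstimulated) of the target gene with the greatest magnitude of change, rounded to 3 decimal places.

gene D: ΔΔCt = (22.25−21.36) − (20.73−20.50) = 0.89 − 0.23 = 0.66; fold change = 2^-0.66 = 0.633
gene H: ΔΔCt = (21.23−21.36) − (19.98−20.50) = -0.13 − (-0.52) = 0.39; fold change = 2^-0.39 = 0.763
gene E: ΔΔCt = (30.63−21.36) − (32.18−20.50) = 9.27 − 11.68 = -2.41; fold change = 2^2.41 = 5.315
gene G: ΔΔCt = (23.28−21.36) − (23.88−20.50) = 1.92 − 3.38 = -1.46; fold change = 2^1.46 = 2.751
gene E has the largest |ΔΔCt| = 2.41.

5.315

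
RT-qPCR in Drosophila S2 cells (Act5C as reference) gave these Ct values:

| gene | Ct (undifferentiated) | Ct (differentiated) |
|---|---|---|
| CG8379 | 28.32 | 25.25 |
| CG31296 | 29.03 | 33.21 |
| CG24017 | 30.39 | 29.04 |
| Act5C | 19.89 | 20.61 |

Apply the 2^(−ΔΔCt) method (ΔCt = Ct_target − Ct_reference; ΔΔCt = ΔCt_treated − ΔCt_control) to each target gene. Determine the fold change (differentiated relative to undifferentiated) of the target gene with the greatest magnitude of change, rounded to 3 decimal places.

13.833

CG8379: ΔΔCt = (25.25−20.61) − (28.32−19.89) = 4.64 − 8.43 = -3.79; fold change = 2^3.79 = 13.833
CG31296: ΔΔCt = (33.21−20.61) − (29.03−19.89) = 12.60 − 9.14 = 3.46; fold change = 2^-3.46 = 0.091
CG24017: ΔΔCt = (29.04−20.61) − (30.39−19.89) = 8.43 − 10.50 = -2.07; fold change = 2^2.07 = 4.199
CG8379 has the largest |ΔΔCt| = 3.79.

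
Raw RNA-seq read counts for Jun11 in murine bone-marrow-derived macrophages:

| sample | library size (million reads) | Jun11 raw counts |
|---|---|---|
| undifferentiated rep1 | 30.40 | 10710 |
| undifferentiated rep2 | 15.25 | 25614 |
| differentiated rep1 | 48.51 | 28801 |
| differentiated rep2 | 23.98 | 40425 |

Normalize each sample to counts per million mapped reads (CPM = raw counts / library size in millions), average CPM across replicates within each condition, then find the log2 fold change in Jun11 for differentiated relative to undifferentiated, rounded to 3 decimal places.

CPM(undifferentiated rep1) = 10710 / 30.40 = 352.3026
CPM(undifferentiated rep2) = 25614 / 15.25 = 1679.6066
CPM(differentiated rep1) = 28801 / 48.51 = 593.7126
CPM(differentiated rep2) = 40425 / 23.98 = 1685.7798
mean CPM(undifferentiated) = 1015.9546; mean CPM(differentiated) = 1139.7462
Fold change = 1139.7462 / 1015.9546 = 1.12185
log2(1.12185) = 0.1659

0.166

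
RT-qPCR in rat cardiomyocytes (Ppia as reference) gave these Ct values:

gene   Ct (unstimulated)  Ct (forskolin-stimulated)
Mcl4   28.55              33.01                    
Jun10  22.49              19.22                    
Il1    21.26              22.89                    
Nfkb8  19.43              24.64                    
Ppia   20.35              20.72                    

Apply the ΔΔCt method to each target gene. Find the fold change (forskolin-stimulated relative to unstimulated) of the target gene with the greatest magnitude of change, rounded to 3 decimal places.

Mcl4: ΔΔCt = (33.01−20.72) − (28.55−20.35) = 12.29 − 8.20 = 4.09; fold change = 2^-4.09 = 0.059
Jun10: ΔΔCt = (19.22−20.72) − (22.49−20.35) = -1.50 − 2.14 = -3.64; fold change = 2^3.64 = 12.467
Il1: ΔΔCt = (22.89−20.72) − (21.26−20.35) = 2.17 − 0.91 = 1.26; fold change = 2^-1.26 = 0.418
Nfkb8: ΔΔCt = (24.64−20.72) − (19.43−20.35) = 3.92 − (-0.92) = 4.84; fold change = 2^-4.84 = 0.035
Nfkb8 has the largest |ΔΔCt| = 4.84.

0.035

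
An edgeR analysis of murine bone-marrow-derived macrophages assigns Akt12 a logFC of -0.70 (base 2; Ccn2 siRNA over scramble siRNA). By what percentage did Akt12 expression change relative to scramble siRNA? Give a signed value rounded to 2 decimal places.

Fold change = 2^(-0.70) = 0.6156
Percent change = (FC − 1) × 100% = (0.6156 − 1) × 100 = -38.44%

-38.44%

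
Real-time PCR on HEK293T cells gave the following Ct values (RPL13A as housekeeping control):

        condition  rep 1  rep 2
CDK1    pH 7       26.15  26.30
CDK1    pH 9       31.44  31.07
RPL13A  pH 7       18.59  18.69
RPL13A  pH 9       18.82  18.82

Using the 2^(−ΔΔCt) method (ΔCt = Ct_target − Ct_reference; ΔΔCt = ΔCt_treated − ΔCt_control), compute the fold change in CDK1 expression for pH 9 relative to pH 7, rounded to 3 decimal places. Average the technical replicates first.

Mean Ct: CDK1 pH 7 26.225; CDK1 pH 9 31.255; RPL13A pH 7 18.640; RPL13A pH 9 18.820
ΔCt(pH 7) = 26.225 − 18.640 = 7.585
ΔCt(pH 9) = 31.255 − 18.820 = 12.435
ΔΔCt = 12.435 − 7.585 = 4.850
Fold change = 2^(−4.850) = 0.0347

0.035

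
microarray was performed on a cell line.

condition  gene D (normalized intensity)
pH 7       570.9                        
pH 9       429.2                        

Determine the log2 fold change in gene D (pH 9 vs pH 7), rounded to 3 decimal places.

-0.412

Fold change = 429.2 / 570.9 = 0.7518
log2(0.7518) = -0.4116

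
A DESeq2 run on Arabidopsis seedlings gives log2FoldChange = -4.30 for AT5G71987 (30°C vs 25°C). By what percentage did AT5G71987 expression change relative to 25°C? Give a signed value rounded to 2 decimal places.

-94.92%

Fold change = 2^(-4.30) = 0.0508
Percent change = (FC − 1) × 100% = (0.0508 − 1) × 100 = -94.92%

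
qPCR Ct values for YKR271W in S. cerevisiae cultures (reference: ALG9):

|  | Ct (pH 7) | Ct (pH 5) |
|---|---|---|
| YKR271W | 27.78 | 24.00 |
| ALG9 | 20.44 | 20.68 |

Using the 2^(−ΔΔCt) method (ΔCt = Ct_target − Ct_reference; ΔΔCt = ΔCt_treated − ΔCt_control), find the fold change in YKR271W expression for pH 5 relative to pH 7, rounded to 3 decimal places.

16.223

ΔCt(pH 7) = 27.780 − 20.440 = 7.340
ΔCt(pH 5) = 24.000 − 20.680 = 3.320
ΔΔCt = 3.320 − 7.340 = -4.020
Fold change = 2^(−(-4.020)) = 2^4.020 = 16.2234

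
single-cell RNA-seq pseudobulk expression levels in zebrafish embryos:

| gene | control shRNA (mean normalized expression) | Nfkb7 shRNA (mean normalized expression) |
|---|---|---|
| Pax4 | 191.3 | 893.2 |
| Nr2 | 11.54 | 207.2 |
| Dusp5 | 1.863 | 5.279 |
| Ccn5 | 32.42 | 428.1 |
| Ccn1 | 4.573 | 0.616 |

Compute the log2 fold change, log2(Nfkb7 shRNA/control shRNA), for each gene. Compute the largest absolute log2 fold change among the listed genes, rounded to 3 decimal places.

4.166

log2(893.2/191.3) = 2.223  (Pax4)
log2(207.2/11.54) = 4.166  (Nr2)
log2(5.279/1.863) = 1.503  (Dusp5)
log2(428.1/32.42) = 3.723  (Ccn5)
log2(0.616/4.573) = -2.892  (Ccn1)
The largest magnitude belongs to Nr2.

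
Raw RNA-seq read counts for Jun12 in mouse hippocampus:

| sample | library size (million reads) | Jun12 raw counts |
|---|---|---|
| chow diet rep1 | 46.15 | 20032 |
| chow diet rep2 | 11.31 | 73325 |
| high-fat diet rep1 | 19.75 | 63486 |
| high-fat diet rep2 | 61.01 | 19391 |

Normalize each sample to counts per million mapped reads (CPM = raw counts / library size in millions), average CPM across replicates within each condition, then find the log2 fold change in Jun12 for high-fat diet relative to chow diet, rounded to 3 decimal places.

CPM(chow diet rep1) = 20032 / 46.15 = 434.0628
CPM(chow diet rep2) = 73325 / 11.31 = 6483.2007
CPM(high-fat diet rep1) = 63486 / 19.75 = 3214.4810
CPM(high-fat diet rep2) = 19391 / 61.01 = 317.8331
mean CPM(chow diet) = 3458.6318; mean CPM(high-fat diet) = 1766.1571
Fold change = 1766.1571 / 3458.6318 = 0.51065
log2(0.51065) = -0.9696

-0.970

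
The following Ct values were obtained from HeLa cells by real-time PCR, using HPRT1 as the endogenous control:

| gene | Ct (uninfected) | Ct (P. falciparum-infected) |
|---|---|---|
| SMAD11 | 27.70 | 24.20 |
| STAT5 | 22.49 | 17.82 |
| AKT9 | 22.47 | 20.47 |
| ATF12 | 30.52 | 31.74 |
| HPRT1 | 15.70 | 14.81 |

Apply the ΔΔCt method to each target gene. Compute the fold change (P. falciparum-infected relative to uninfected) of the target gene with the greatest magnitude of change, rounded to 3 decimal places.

SMAD11: ΔΔCt = (24.20−14.81) − (27.70−15.70) = 9.39 − 12.00 = -2.61; fold change = 2^2.61 = 6.105
STAT5: ΔΔCt = (17.82−14.81) − (22.49−15.70) = 3.01 − 6.79 = -3.78; fold change = 2^3.78 = 13.737
AKT9: ΔΔCt = (20.47−14.81) − (22.47−15.70) = 5.66 − 6.77 = -1.11; fold change = 2^1.11 = 2.158
ATF12: ΔΔCt = (31.74−14.81) − (30.52−15.70) = 16.93 − 14.82 = 2.11; fold change = 2^-2.11 = 0.232
STAT5 has the largest |ΔΔCt| = 3.78.

13.737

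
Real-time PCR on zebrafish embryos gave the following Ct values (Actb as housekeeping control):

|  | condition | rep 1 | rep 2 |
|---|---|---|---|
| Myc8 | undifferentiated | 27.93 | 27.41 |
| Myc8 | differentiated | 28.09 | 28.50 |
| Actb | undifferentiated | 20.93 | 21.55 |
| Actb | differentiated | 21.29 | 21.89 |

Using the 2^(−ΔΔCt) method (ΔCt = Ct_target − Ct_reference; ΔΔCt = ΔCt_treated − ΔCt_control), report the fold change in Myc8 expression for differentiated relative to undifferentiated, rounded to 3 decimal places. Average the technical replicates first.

Mean Ct: Myc8 undifferentiated 27.670; Myc8 differentiated 28.295; Actb undifferentiated 21.240; Actb differentiated 21.590
ΔCt(undifferentiated) = 27.670 − 21.240 = 6.430
ΔCt(differentiated) = 28.295 − 21.590 = 6.705
ΔΔCt = 6.705 − 6.430 = 0.275
Fold change = 2^(−0.275) = 0.8265

0.826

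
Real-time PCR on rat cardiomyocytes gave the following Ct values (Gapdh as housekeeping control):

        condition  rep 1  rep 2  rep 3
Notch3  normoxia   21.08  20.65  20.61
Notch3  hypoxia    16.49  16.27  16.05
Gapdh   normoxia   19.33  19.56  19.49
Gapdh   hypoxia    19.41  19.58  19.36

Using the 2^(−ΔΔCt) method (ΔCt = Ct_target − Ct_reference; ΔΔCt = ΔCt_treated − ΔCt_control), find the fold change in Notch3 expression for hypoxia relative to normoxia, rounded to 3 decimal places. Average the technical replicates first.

Mean Ct: Notch3 normoxia 20.780; Notch3 hypoxia 16.270; Gapdh normoxia 19.460; Gapdh hypoxia 19.450
ΔCt(normoxia) = 20.780 − 19.460 = 1.320
ΔCt(hypoxia) = 16.270 − 19.450 = -3.180
ΔΔCt = -3.180 − 1.320 = -4.500
Fold change = 2^(−(-4.500)) = 2^4.500 = 22.6274

22.627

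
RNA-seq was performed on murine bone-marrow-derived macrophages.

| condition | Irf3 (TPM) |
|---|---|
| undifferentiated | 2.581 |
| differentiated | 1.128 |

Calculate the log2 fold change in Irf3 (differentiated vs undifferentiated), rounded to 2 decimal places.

-1.19

Fold change = 1.128 / 2.581 = 0.4370
log2(0.4370) = -1.194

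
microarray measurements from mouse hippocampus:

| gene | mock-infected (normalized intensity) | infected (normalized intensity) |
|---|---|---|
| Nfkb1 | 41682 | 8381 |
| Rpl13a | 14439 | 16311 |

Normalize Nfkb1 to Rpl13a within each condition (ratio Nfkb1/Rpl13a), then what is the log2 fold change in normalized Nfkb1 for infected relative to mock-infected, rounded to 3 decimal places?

-2.490

Nfkb1/Rpl13a (mock-infected) = 41682 / 14439 = 2.8868
Nfkb1/Rpl13a (infected) = 8381 / 16311 = 0.51383
Fold change = 0.51383 / 2.8868 = 0.1780
log2(0.1780) = -2.4901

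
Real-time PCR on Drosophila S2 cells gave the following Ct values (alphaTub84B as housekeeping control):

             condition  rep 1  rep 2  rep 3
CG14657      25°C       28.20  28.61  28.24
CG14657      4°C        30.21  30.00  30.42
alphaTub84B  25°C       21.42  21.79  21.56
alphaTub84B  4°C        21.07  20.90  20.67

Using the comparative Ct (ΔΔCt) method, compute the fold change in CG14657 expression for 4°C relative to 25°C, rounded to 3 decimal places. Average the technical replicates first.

0.168

Mean Ct: CG14657 25°C 28.350; CG14657 4°C 30.210; alphaTub84B 25°C 21.590; alphaTub84B 4°C 20.880
ΔCt(25°C) = 28.350 − 21.590 = 6.760
ΔCt(4°C) = 30.210 − 20.880 = 9.330
ΔΔCt = 9.330 − 6.760 = 2.570
Fold change = 2^(−2.570) = 0.1684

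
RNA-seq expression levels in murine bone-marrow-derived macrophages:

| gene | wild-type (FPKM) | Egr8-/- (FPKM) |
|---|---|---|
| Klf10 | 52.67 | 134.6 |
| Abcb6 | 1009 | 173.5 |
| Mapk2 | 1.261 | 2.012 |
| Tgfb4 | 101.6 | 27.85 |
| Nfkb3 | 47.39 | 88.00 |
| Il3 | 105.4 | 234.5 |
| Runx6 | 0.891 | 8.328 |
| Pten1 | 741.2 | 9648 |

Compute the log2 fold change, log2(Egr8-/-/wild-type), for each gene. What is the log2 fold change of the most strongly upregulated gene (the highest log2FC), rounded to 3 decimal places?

log2(134.6/52.67) = 1.354  (Klf10)
log2(173.5/1009) = -2.540  (Abcb6)
log2(2.012/1.261) = 0.674  (Mapk2)
log2(27.85/101.6) = -1.867  (Tgfb4)
log2(88.00/47.39) = 0.893  (Nfkb3)
log2(234.5/105.4) = 1.154  (Il3)
log2(8.328/0.891) = 3.224  (Runx6)
log2(9648/741.2) = 3.702  (Pten1)
Pten1 is most strongly upregulated.

3.702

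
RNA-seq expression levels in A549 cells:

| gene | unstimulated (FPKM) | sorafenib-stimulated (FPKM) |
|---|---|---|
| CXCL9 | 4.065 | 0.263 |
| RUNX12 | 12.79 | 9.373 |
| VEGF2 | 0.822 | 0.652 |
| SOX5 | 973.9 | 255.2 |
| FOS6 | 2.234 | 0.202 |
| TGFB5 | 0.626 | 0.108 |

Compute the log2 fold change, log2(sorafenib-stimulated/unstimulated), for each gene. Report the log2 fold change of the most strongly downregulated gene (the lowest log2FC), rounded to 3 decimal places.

log2(0.263/4.065) = -3.950  (CXCL9)
log2(9.373/12.79) = -0.448  (RUNX12)
log2(0.652/0.822) = -0.334  (VEGF2)
log2(255.2/973.9) = -1.932  (SOX5)
log2(0.202/2.234) = -3.467  (FOS6)
log2(0.108/0.626) = -2.535  (TGFB5)
CXCL9 is most strongly downregulated.

-3.950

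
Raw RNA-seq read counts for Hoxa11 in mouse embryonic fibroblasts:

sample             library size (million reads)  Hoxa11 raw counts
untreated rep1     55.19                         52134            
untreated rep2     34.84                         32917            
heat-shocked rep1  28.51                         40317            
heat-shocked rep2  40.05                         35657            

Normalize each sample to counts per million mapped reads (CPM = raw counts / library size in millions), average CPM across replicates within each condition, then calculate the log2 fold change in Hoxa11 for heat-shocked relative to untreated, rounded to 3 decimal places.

0.286

CPM(untreated rep1) = 52134 / 55.19 = 944.6276
CPM(untreated rep2) = 32917 / 34.84 = 944.8048
CPM(heat-shocked rep1) = 40317 / 28.51 = 1414.1354
CPM(heat-shocked rep2) = 35657 / 40.05 = 890.3121
mean CPM(untreated) = 944.7162; mean CPM(heat-shocked) = 1152.2238
Fold change = 1152.2238 / 944.7162 = 1.21965
log2(1.21965) = 0.2865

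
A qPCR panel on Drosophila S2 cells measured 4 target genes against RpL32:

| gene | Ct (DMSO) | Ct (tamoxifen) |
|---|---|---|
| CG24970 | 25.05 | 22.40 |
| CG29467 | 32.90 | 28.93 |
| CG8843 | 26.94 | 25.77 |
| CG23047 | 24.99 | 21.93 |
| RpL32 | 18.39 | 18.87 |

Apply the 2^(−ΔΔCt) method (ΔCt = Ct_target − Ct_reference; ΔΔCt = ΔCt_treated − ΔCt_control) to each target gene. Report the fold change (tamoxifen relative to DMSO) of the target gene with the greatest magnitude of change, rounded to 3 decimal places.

CG24970: ΔΔCt = (22.40−18.87) − (25.05−18.39) = 3.53 − 6.66 = -3.13; fold change = 2^3.13 = 8.754
CG29467: ΔΔCt = (28.93−18.87) − (32.90−18.39) = 10.06 − 14.51 = -4.45; fold change = 2^4.45 = 21.857
CG8843: ΔΔCt = (25.77−18.87) − (26.94−18.39) = 6.90 − 8.55 = -1.65; fold change = 2^1.65 = 3.138
CG23047: ΔΔCt = (21.93−18.87) − (24.99−18.39) = 3.06 − 6.60 = -3.54; fold change = 2^3.54 = 11.632
CG29467 has the largest |ΔΔCt| = 4.45.

21.857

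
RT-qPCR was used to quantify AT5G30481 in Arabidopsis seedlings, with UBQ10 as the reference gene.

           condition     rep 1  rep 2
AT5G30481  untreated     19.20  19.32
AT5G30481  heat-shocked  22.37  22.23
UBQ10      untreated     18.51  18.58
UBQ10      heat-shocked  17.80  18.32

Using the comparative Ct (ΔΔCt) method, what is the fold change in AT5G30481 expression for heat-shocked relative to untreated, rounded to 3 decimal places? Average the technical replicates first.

0.087

Mean Ct: AT5G30481 untreated 19.260; AT5G30481 heat-shocked 22.300; UBQ10 untreated 18.545; UBQ10 heat-shocked 18.060
ΔCt(untreated) = 19.260 − 18.545 = 0.715
ΔCt(heat-shocked) = 22.300 − 18.060 = 4.240
ΔΔCt = 4.240 − 0.715 = 3.525
Fold change = 2^(−3.525) = 0.0869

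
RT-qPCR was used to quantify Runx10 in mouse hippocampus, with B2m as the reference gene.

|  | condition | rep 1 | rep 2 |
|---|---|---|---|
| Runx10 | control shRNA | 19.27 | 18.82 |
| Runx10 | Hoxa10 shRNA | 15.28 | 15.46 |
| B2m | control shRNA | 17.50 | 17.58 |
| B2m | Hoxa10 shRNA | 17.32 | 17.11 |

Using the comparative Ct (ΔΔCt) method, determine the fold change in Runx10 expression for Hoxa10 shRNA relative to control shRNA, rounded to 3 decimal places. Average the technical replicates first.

Mean Ct: Runx10 control shRNA 19.045; Runx10 Hoxa10 shRNA 15.370; B2m control shRNA 17.540; B2m Hoxa10 shRNA 17.215
ΔCt(control shRNA) = 19.045 − 17.540 = 1.505
ΔCt(Hoxa10 shRNA) = 15.370 − 17.215 = -1.845
ΔΔCt = -1.845 − 1.505 = -3.350
Fold change = 2^(−(-3.350)) = 2^3.350 = 10.1965

10.196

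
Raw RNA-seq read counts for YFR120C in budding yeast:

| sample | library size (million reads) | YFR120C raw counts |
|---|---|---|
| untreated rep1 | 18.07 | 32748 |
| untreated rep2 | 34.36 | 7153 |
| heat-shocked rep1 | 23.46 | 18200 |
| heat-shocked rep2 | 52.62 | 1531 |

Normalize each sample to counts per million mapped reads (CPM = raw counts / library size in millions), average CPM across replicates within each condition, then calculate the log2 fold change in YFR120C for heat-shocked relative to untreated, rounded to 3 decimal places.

CPM(untreated rep1) = 32748 / 18.07 = 1812.2856
CPM(untreated rep2) = 7153 / 34.36 = 208.1781
CPM(heat-shocked rep1) = 18200 / 23.46 = 775.7886
CPM(heat-shocked rep2) = 1531 / 52.62 = 29.0954
mean CPM(untreated) = 1010.2318; mean CPM(heat-shocked) = 402.4420
Fold change = 402.4420 / 1010.2318 = 0.39837
log2(0.39837) = -1.3278

-1.328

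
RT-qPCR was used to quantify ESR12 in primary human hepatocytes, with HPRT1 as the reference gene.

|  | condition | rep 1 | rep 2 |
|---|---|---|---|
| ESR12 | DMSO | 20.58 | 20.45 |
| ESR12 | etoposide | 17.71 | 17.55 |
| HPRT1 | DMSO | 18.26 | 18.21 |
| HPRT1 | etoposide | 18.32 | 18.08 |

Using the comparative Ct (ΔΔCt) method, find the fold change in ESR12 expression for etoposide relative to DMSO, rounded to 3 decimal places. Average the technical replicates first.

7.210

Mean Ct: ESR12 DMSO 20.515; ESR12 etoposide 17.630; HPRT1 DMSO 18.235; HPRT1 etoposide 18.200
ΔCt(DMSO) = 20.515 − 18.235 = 2.280
ΔCt(etoposide) = 17.630 − 18.200 = -0.570
ΔΔCt = -0.570 − 2.280 = -2.850
Fold change = 2^(−(-2.850)) = 2^2.850 = 7.2100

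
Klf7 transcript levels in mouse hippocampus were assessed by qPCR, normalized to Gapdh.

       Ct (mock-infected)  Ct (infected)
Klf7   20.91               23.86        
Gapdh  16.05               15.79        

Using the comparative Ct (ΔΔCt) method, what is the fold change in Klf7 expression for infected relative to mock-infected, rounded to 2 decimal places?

ΔCt(mock-infected) = 20.910 − 16.050 = 4.860
ΔCt(infected) = 23.860 − 15.790 = 8.070
ΔΔCt = 8.070 − 4.860 = 3.210
Fold change = 2^(−3.210) = 0.108

0.11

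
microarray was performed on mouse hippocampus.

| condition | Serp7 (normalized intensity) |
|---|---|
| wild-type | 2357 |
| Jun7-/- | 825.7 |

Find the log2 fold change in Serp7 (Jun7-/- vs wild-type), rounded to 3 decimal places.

Fold change = 825.7 / 2357 = 0.3503
log2(0.3503) = -1.5133

-1.513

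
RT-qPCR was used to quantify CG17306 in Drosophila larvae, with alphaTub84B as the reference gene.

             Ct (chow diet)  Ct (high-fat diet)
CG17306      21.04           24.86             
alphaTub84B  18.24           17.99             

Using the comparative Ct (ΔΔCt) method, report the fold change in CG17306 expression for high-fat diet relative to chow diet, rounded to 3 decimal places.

0.060

ΔCt(chow diet) = 21.040 − 18.240 = 2.800
ΔCt(high-fat diet) = 24.860 − 17.990 = 6.870
ΔΔCt = 6.870 − 2.800 = 4.070
Fold change = 2^(−4.070) = 0.0595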